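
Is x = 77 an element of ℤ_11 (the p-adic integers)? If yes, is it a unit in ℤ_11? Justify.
x ∈ ℤ_11 but not a unit; v_11(x) = 1 > 0

ℤ_11 = {x ∈ ℚ_11 : v_11(x) ≥ 0} and ℤ_11^× = {x ∈ ℤ_11 : v_11(x) = 0}. Here v_11(77) = v_11(num) − v_11(den) = 1; compare against these criteria.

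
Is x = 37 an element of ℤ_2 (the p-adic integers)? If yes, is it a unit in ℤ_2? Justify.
x ∈ ℤ_2^× (unit); v_2(x) = 0

ℤ_2 = {x ∈ ℚ_2 : v_2(x) ≥ 0} and ℤ_2^× = {x ∈ ℤ_2 : v_2(x) = 0}. Here v_2(37) = v_2(num) − v_2(den) = 0; compare against these criteria.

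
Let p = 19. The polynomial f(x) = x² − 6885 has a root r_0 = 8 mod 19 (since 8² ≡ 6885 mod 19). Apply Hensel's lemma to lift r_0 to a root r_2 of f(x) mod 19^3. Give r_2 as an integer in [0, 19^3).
r_2 = 4473 (mod 6859)

Hensel's recurrence: r_{i+1} = r_i − f(r_i)·(f′(r_i))^{-1} mod 19^{i+2}, with f′(x) = 2x. Iterate:
  r_0 = 8 (mod 19)
  r_1 = 141 (mod 361)
  r_2 = 4473 (mod 6859)
Final: r_2 = 4473, and one checks f(r_2) ≡ 0 mod 19^3.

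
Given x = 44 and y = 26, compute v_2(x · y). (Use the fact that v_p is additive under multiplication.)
v_2(1144) = 3

v_p(x) = 2 (factor: 44 = 2^2 · 11); v_p(y) = 1 (factor: 26 = 2^1 · 13). Additivity: v_p(xy) = v_p(x) + v_p(y) = 2 + 1 = 3. (Direct check: xy = 1144 = 2^3 · (143).)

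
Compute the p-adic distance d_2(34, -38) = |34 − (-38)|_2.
d_2(34, -38) = 1/8

Step 1 — x − y = 34 − (-38) = 72. Step 2 — v_2(72) = 3 (factor: 72 = (2^3 · 9); the sign does not affect v_p). Step 3 — |x − y|_2 = 2^{-3} = 1/8.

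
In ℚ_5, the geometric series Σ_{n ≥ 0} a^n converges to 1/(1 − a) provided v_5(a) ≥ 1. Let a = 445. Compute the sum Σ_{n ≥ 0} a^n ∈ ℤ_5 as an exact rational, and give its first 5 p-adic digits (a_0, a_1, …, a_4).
Σ a^n = 1/(1 − a) = -1/444;  first 5 digits = (1, 4, 3, 1, 2)

v_5(a) = 1 ≥ 1, so the series converges in ℤ_5 to 1/(1 − a) = 1/(1 − 445) = -1/444. Expand this rational in ℤ_5: compute digits iteratively via d_i = x_i mod 5, x_{i+1} = (x_i − d_i)/5. The first 5 digits are (1, 4, 3, 1, 2).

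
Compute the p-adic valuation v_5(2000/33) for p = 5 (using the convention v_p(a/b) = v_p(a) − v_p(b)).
v_5(2000/33) = 3

Factor powers of 5 from the numerator and denominator of the reduced fraction: 2000 = 5^3 · 16 and 33 = 5^0 · 33. Apply v_p(a/b) = v_p(a) − v_p(b): v_5(2000/33) = 3 − 0 = 3.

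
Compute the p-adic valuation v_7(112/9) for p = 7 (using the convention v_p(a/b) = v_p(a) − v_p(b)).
v_7(112/9) = 1

Factor powers of 7 from the numerator and denominator of the reduced fraction: 112 = 7^1 · 16 and 9 = 7^0 · 9. Apply v_p(a/b) = v_p(a) − v_p(b): v_7(112/9) = 1 − 0 = 1.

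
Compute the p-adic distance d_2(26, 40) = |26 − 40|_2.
d_2(26, 40) = 1/2

Step 1 — x − y = 26 − 40 = -14. Step 2 — v_2(-14) = 1 (factor: -14 = −(2^1 · 7); the sign does not affect v_p). Step 3 — |x − y|_2 = 2^{-1} = 1/2.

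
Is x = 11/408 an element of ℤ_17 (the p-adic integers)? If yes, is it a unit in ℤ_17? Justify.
x ∉ ℤ_17 (v_17(x) = -1 < 0)

ℤ_17 = {x ∈ ℚ_17 : v_17(x) ≥ 0} and ℤ_17^× = {x ∈ ℤ_17 : v_17(x) = 0}. Here v_17(11/408) = v_17(num) − v_17(den) = -1; compare against these criteria.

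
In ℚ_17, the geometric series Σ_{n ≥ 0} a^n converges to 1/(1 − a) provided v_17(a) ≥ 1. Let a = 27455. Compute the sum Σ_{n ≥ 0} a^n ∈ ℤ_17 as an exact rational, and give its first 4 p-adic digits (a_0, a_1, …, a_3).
Σ a^n = 1/(1 − a) = -1/27454;  first 4 digits = (1, 0, 10, 5)

v_17(a) = 2 ≥ 1, so the series converges in ℤ_17 to 1/(1 − a) = 1/(1 − 27455) = -1/27454. Expand this rational in ℤ_17: compute digits iteratively via d_i = x_i mod 17, x_{i+1} = (x_i − d_i)/17. The first 4 digits are (1, 0, 10, 5).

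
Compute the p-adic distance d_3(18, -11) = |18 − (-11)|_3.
d_3(18, -11) = 1

Step 1 — x − y = 18 − (-11) = 29. Step 2 — v_3(29) = 0 (factor: 29 = (3^0 · 29); the sign does not affect v_p). Step 3 — |x − y|_3 = 3^{0} = 1.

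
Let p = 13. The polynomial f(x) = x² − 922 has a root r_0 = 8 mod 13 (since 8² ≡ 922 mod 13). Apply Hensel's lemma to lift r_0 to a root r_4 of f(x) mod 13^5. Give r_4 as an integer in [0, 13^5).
r_4 = 94089 (mod 371293)

Hensel's recurrence: r_{i+1} = r_i − f(r_i)·(f′(r_i))^{-1} mod 13^{i+2}, with f′(x) = 2x. Iterate:
  r_0 = 8 (mod 13)
  r_1 = 125 (mod 169)
  r_2 = 1815 (mod 2197)
  r_3 = 8406 (mod 28561)
  r_4 = 94089 (mod 371293)
Final: r_4 = 94089, and one checks f(r_4) ≡ 0 mod 13^5.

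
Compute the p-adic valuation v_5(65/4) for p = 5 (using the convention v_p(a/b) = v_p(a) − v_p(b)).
v_5(65/4) = 1

Factor powers of 5 from the numerator and denominator of the reduced fraction: 65 = 5^1 · 13 and 4 = 5^0 · 4. Apply v_p(a/b) = v_p(a) − v_p(b): v_5(65/4) = 1 − 0 = 1.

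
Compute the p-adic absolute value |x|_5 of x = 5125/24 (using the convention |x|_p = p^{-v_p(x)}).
|5125/24|_5 = 1/125

Step 1 — compute v_5(x) by factoring powers of 5 out of the numerator and denominator: v_5(5125/24) = 3. Step 2 — apply |x|_p = p^{-v_p(x)} = 5^{-3} = 1/125.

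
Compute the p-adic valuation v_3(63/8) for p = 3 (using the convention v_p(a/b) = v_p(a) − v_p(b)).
v_3(63/8) = 2

Factor powers of 3 from the numerator and denominator of the reduced fraction: 63 = 3^2 · 7 and 8 = 3^0 · 8. Apply v_p(a/b) = v_p(a) − v_p(b): v_3(63/8) = 2 − 0 = 2.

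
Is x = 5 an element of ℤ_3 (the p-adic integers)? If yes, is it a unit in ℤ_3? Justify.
x ∈ ℤ_3^× (unit); v_3(x) = 0

ℤ_3 = {x ∈ ℚ_3 : v_3(x) ≥ 0} and ℤ_3^× = {x ∈ ℤ_3 : v_3(x) = 0}. Here v_3(5) = v_3(num) − v_3(den) = 0; compare against these criteria.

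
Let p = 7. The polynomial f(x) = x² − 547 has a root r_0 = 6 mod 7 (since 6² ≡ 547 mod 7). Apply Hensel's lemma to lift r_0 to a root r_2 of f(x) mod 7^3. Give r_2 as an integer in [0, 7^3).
r_2 = 118 (mod 343)

Hensel's recurrence: r_{i+1} = r_i − f(r_i)·(f′(r_i))^{-1} mod 7^{i+2}, with f′(x) = 2x. Iterate:
  r_0 = 6 (mod 7)
  r_1 = 20 (mod 49)
  r_2 = 118 (mod 343)
Final: r_2 = 118, and one checks f(r_2) ≡ 0 mod 7^3.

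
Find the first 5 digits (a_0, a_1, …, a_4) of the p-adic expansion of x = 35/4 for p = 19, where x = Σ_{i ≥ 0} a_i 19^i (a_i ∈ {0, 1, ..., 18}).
(a_0, …, a_4) = (4, 5, 14, 4, 14)

v_19(35/4) = 0 (numerator and denominator both coprime to 19), so x ∈ ℤ_19^×. Compute digits iteratively via a_i = x_i mod 19, x_{i+1} = (x_i − a_i)/19, with x_0 = x:
  x_0 = 35/4;  a_0 = 4;  x_1 = (x_0 − 4)/19 = 1/4
  x_1 = 1/4;  a_1 = 5;  x_2 = (x_1 − 5)/19 = -1/4
  x_2 = -1/4;  a_2 = 14;  x_3 = (x_2 − 14)/19 = -3/4
  x_3 = -3/4;  a_3 = 4;  x_4 = (x_3 − 4)/19 = -1/4
  x_4 = -1/4;  a_4 = 14;  x_5 = (x_4 − 14)/19 = -3/4
Digits: (4, 5, 14, 4, 14).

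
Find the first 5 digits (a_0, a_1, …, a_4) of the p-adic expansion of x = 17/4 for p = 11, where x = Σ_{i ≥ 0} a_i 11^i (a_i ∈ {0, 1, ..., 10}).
(a_0, …, a_4) = (7, 8, 2, 8, 2)

v_11(17/4) = 0 (numerator and denominator both coprime to 11), so x ∈ ℤ_11^×. Compute digits iteratively via a_i = x_i mod 11, x_{i+1} = (x_i − a_i)/11, with x_0 = x:
  x_0 = 17/4;  a_0 = 7;  x_1 = (x_0 − 7)/11 = -1/4
  x_1 = -1/4;  a_1 = 8;  x_2 = (x_1 − 8)/11 = -3/4
  x_2 = -3/4;  a_2 = 2;  x_3 = (x_2 − 2)/11 = -1/4
  x_3 = -1/4;  a_3 = 8;  x_4 = (x_3 − 8)/11 = -3/4
  x_4 = -3/4;  a_4 = 2;  x_5 = (x_4 − 2)/11 = -1/4
Digits: (7, 8, 2, 8, 2).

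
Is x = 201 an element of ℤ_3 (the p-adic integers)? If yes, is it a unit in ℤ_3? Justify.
x ∈ ℤ_3 but not a unit; v_3(x) = 1 > 0

ℤ_3 = {x ∈ ℚ_3 : v_3(x) ≥ 0} and ℤ_3^× = {x ∈ ℤ_3 : v_3(x) = 0}. Here v_3(201) = v_3(num) − v_3(den) = 1; compare against these criteria.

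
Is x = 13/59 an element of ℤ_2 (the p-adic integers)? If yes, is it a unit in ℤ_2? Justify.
x ∈ ℤ_2^× (unit); v_2(x) = 0

ℤ_2 = {x ∈ ℚ_2 : v_2(x) ≥ 0} and ℤ_2^× = {x ∈ ℤ_2 : v_2(x) = 0}. Here v_2(13/59) = v_2(num) − v_2(den) = 0; compare against these criteria.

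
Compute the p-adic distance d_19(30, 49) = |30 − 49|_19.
d_19(30, 49) = 1/19

Step 1 — x − y = 30 − 49 = -19. Step 2 — v_19(-19) = 1 (factor: -19 = −(19^1 · 1); the sign does not affect v_p). Step 3 — |x − y|_19 = 19^{-1} = 1/19.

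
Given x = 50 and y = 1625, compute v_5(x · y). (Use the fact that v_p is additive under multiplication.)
v_5(81250) = 5

v_p(x) = 2 (factor: 50 = 5^2 · 2); v_p(y) = 3 (factor: 1625 = 5^3 · 13). Additivity: v_p(xy) = v_p(x) + v_p(y) = 2 + 3 = 5. (Direct check: xy = 81250 = 5^5 · (26).)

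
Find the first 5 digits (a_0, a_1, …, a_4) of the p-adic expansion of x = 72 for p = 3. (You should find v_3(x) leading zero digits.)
(a_0, …, a_4) = (0, 0, 2, 2, 0)

v_3(72) = 2, so a_0 = ... = a_1 = 0. Factor out: x = 3^2 · u with u = 8 a unit in ℤ_3. Expand u iteratively via a_{v+i} = u_i mod 3, u_{i+1} = (u_i − a_{v+i})/3:
  u_0 = 8;  a_2 = 2;  u_1 = (u_0 − 2)/3 = 2
  u_1 = 2;  a_3 = 2;  u_2 = (u_1 − 2)/3 = 0
  u_2 = 0;  a_4 = 0;  u_3 = (u_2 − 0)/3 = 0
Digits: (0, 0, 2, 2, 0).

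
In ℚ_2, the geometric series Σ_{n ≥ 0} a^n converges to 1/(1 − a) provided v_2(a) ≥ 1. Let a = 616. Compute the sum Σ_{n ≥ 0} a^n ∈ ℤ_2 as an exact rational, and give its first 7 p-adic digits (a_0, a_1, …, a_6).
Σ a^n = 1/(1 − a) = -1/615;  first 7 digits = (1, 0, 0, 1, 0, 1, 0)

v_2(a) = 3 ≥ 1, so the series converges in ℤ_2 to 1/(1 − a) = 1/(1 − 616) = -1/615. Expand this rational in ℤ_2: compute digits iteratively via d_i = x_i mod 2, x_{i+1} = (x_i − d_i)/2. The first 7 digits are (1, 0, 0, 1, 0, 1, 0).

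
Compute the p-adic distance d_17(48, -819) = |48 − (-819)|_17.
d_17(48, -819) = 1/289

Step 1 — x − y = 48 − (-819) = 867. Step 2 — v_17(867) = 2 (factor: 867 = (17^2 · 3); the sign does not affect v_p). Step 3 — |x − y|_17 = 17^{-2} = 1/289.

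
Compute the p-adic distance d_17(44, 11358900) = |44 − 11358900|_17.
d_17(44, 11358900) = 1/1419857

Step 1 — x − y = 44 − 11358900 = -11358856. Step 2 — v_17(-11358856) = 5 (factor: -11358856 = −(17^5 · 8); the sign does not affect v_p). Step 3 — |x − y|_17 = 17^{-5} = 1/1419857.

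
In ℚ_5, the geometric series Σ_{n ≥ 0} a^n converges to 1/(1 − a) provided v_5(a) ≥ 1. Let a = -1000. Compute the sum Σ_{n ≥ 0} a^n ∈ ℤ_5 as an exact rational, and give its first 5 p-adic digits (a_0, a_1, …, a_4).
Σ a^n = 1/(1 − a) = 1/1001;  first 5 digits = (1, 0, 0, 2, 3)

v_5(a) = 3 ≥ 1, so the series converges in ℤ_5 to 1/(1 − a) = 1/(1 − (-1000)) = 1/1001. Expand this rational in ℤ_5: compute digits iteratively via d_i = x_i mod 5, x_{i+1} = (x_i − d_i)/5. The first 5 digits are (1, 0, 0, 2, 3).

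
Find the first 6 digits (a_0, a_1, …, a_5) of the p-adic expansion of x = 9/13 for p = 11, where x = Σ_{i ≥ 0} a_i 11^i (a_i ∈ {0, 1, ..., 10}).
(a_0, …, a_5) = (10, 0, 5, 8, 6, 7)

v_11(9/13) = 0 (numerator and denominator both coprime to 11), so x ∈ ℤ_11^×. Compute digits iteratively via a_i = x_i mod 11, x_{i+1} = (x_i − a_i)/11, with x_0 = x:
  x_0 = 9/13;  a_0 = 10;  x_1 = (x_0 − 10)/11 = -11/13
  x_1 = -11/13;  a_1 = 0;  x_2 = (x_1 − 0)/11 = -1/13
  x_2 = -1/13;  a_2 = 5;  x_3 = (x_2 − 5)/11 = -6/13
  x_3 = -6/13;  a_3 = 8;  x_4 = (x_3 − 8)/11 = -10/13
  x_4 = -10/13;  a_4 = 6;  x_5 = (x_4 − 6)/11 = -8/13
  x_5 = -8/13;  a_5 = 7;  x_6 = (x_5 − 7)/11 = -9/13
Digits: (10, 0, 5, 8, 6, 7).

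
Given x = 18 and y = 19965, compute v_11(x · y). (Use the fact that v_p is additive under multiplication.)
v_11(359370) = 3

v_p(x) = 0 (factor: 18 = 11^0 · 18); v_p(y) = 3 (factor: 19965 = 11^3 · 15). Additivity: v_p(xy) = v_p(x) + v_p(y) = 0 + 3 = 3. (Direct check: xy = 359370 = 11^3 · (270).)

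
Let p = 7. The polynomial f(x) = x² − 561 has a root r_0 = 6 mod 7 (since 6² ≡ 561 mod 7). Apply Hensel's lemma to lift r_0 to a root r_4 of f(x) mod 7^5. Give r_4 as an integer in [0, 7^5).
r_4 = 11479 (mod 16807)

Hensel's recurrence: r_{i+1} = r_i − f(r_i)·(f′(r_i))^{-1} mod 7^{i+2}, with f′(x) = 2x. Iterate:
  r_0 = 6 (mod 7)
  r_1 = 13 (mod 49)
  r_2 = 160 (mod 343)
  r_3 = 1875 (mod 2401)
  r_4 = 11479 (mod 16807)
Final: r_4 = 11479, and one checks f(r_4) ≡ 0 mod 7^5.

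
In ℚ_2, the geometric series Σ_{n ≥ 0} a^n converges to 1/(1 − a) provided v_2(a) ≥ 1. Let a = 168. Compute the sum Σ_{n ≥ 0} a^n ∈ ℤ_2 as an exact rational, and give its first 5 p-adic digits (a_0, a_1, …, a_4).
Σ a^n = 1/(1 − a) = -1/167;  first 5 digits = (1, 0, 0, 1, 0)

v_2(a) = 3 ≥ 1, so the series converges in ℤ_2 to 1/(1 − a) = 1/(1 − 168) = -1/167. Expand this rational in ℤ_2: compute digits iteratively via d_i = x_i mod 2, x_{i+1} = (x_i − d_i)/2. The first 5 digits are (1, 0, 0, 1, 0).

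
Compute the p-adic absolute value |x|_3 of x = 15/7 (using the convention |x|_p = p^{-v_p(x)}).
|15/7|_3 = 1/3

Step 1 — compute v_3(x) by factoring powers of 3 out of the numerator and denominator: v_3(15/7) = 1. Step 2 — apply |x|_p = p^{-v_p(x)} = 3^{-1} = 1/3.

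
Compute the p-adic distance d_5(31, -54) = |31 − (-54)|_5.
d_5(31, -54) = 1/5

Step 1 — x − y = 31 − (-54) = 85. Step 2 — v_5(85) = 1 (factor: 85 = (5^1 · 17); the sign does not affect v_p). Step 3 — |x − y|_5 = 5^{-1} = 1/5.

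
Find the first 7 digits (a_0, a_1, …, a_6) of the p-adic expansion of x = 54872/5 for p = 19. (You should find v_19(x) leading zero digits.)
(a_0, …, a_6) = (0, 0, 0, 13, 7, 11, 7)

v_19(54872/5) = 3, so a_0 = ... = a_2 = 0. Factor out: x = 19^3 · u with u = 8/5 a unit in ℤ_19. Expand u iteratively via a_{v+i} = u_i mod 19, u_{i+1} = (u_i − a_{v+i})/19:
  u_0 = 8/5;  a_3 = 13;  u_1 = (u_0 − 13)/19 = -3/5
  u_1 = -3/5;  a_4 = 7;  u_2 = (u_1 − 7)/19 = -2/5
  u_2 = -2/5;  a_5 = 11;  u_3 = (u_2 − 11)/19 = -3/5
  u_3 = -3/5;  a_6 = 7;  u_4 = (u_3 − 7)/19 = -2/5
Digits: (0, 0, 0, 13, 7, 11, 7).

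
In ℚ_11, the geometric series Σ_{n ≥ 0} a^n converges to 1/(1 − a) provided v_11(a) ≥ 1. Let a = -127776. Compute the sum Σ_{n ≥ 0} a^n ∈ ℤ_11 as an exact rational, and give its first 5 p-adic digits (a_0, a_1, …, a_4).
Σ a^n = 1/(1 − a) = 1/127777;  first 5 digits = (1, 0, 0, 3, 2)

v_11(a) = 3 ≥ 1, so the series converges in ℤ_11 to 1/(1 − a) = 1/(1 − (-127776)) = 1/127777. Expand this rational in ℤ_11: compute digits iteratively via d_i = x_i mod 11, x_{i+1} = (x_i − d_i)/11. The first 5 digits are (1, 0, 0, 3, 2).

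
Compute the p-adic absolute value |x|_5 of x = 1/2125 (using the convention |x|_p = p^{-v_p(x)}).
|1/2125|_5 = 125

Step 1 — compute v_5(x) by factoring powers of 5 out of the numerator and denominator: v_5(1/2125) = -3. Step 2 — apply |x|_p = p^{-v_p(x)} = 5^{3} = 125.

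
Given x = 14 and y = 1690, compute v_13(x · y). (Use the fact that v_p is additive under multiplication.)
v_13(23660) = 2

v_p(x) = 0 (factor: 14 = 13^0 · 14); v_p(y) = 2 (factor: 1690 = 13^2 · 10). Additivity: v_p(xy) = v_p(x) + v_p(y) = 0 + 2 = 2. (Direct check: xy = 23660 = 13^2 · (140).)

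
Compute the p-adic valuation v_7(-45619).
v_7(-45619) = 4

v_7(n) is the largest exponent k such that 7^k divides n. Factor out: -45619 = -7^4 · 19. (Sign doesn't affect v_p.) So v_7(-45619) = 4.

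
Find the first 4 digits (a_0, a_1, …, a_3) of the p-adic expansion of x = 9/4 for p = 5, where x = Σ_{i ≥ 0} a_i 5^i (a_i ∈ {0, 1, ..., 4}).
(a_0, …, a_3) = (1, 4, 3, 3)

v_5(9/4) = 0 (numerator and denominator both coprime to 5), so x ∈ ℤ_5^×. Compute digits iteratively via a_i = x_i mod 5, x_{i+1} = (x_i − a_i)/5, with x_0 = x:
  x_0 = 9/4;  a_0 = 1;  x_1 = (x_0 − 1)/5 = 1/4
  x_1 = 1/4;  a_1 = 4;  x_2 = (x_1 − 4)/5 = -3/4
  x_2 = -3/4;  a_2 = 3;  x_3 = (x_2 − 3)/5 = -3/4
  x_3 = -3/4;  a_3 = 3;  x_4 = (x_3 − 3)/5 = -3/4
Digits: (1, 4, 3, 3).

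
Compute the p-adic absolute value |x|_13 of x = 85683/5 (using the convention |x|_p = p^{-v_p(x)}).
|85683/5|_13 = 1/28561

Step 1 — compute v_13(x) by factoring powers of 13 out of the numerator and denominator: v_13(85683/5) = 4. Step 2 — apply |x|_p = p^{-v_p(x)} = 13^{-4} = 1/28561.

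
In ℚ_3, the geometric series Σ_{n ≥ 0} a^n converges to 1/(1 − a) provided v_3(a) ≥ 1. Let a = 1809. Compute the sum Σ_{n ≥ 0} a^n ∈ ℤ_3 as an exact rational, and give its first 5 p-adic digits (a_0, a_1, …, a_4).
Σ a^n = 1/(1 − a) = -1/1808;  first 5 digits = (1, 0, 0, 1, 1)

v_3(a) = 3 ≥ 1, so the series converges in ℤ_3 to 1/(1 − a) = 1/(1 − 1809) = -1/1808. Expand this rational in ℤ_3: compute digits iteratively via d_i = x_i mod 3, x_{i+1} = (x_i − d_i)/3. The first 5 digits are (1, 0, 0, 1, 1).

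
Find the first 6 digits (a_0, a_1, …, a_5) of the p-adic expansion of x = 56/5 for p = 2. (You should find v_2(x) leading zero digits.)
(a_0, …, a_5) = (0, 0, 0, 1, 1, 0)

v_2(56/5) = 3, so a_0 = ... = a_2 = 0. Factor out: x = 2^3 · u with u = 7/5 a unit in ℤ_2. Expand u iteratively via a_{v+i} = u_i mod 2, u_{i+1} = (u_i − a_{v+i})/2:
  u_0 = 7/5;  a_3 = 1;  u_1 = (u_0 − 1)/2 = 1/5
  u_1 = 1/5;  a_4 = 1;  u_2 = (u_1 − 1)/2 = -2/5
  u_2 = -2/5;  a_5 = 0;  u_3 = (u_2 − 0)/2 = -1/5
Digits: (0, 0, 0, 1, 1, 0).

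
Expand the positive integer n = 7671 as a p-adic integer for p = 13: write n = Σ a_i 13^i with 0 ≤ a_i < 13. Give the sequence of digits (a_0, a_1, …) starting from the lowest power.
(a_0, a_1, …) = (1, 5, 6, 3)

Repeated division by 13 gives the digits low-to-high: 7671 = 1 + 5·13^1 + 6·13^2 + 3·13^3. Digit sequence: (1, 5, 6, 3).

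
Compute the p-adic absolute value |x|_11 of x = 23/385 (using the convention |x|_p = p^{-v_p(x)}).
|23/385|_11 = 11

Step 1 — compute v_11(x) by factoring powers of 11 out of the numerator and denominator: v_11(23/385) = -1. Step 2 — apply |x|_p = p^{-v_p(x)} = 11^{1} = 11.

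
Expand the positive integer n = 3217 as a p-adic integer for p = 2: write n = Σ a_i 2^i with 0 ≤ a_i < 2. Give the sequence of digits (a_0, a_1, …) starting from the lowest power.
(a_0, a_1, …) = (1, 0, 0, 0, 1, 0, 0, 1, 0, 0, 1, 1)

Repeated division by 2 gives the digits low-to-high: 3217 = 1 + 1·2^4 + 1·2^7 + 1·2^10 + 1·2^11. Digit sequence: (1, 0, 0, 0, 1, 0, 0, 1, 0, 0, 1, 1).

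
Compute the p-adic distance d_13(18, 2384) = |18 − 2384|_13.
d_13(18, 2384) = 1/169

Step 1 — x − y = 18 − 2384 = -2366. Step 2 — v_13(-2366) = 2 (factor: -2366 = −(13^2 · 14); the sign does not affect v_p). Step 3 — |x − y|_13 = 13^{-2} = 1/169.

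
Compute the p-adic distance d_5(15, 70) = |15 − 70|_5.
d_5(15, 70) = 1/5

Step 1 — x − y = 15 − 70 = -55. Step 2 — v_5(-55) = 1 (factor: -55 = −(5^1 · 11); the sign does not affect v_p). Step 3 — |x − y|_5 = 5^{-1} = 1/5.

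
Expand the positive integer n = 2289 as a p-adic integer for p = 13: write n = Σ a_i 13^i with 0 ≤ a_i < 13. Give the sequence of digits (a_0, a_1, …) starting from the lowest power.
(a_0, a_1, …) = (1, 7, 0, 1)

Repeated division by 13 gives the digits low-to-high: 2289 = 1 + 7·13^1 + 1·13^3. Digit sequence: (1, 7, 0, 1).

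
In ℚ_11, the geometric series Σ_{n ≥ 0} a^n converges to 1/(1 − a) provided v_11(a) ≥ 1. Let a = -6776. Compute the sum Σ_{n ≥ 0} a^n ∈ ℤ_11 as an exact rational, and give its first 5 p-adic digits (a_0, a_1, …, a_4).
Σ a^n = 1/(1 − a) = 1/6777;  first 5 digits = (1, 0, 10, 5, 0)

v_11(a) = 2 ≥ 1, so the series converges in ℤ_11 to 1/(1 − a) = 1/(1 − (-6776)) = 1/6777. Expand this rational in ℤ_11: compute digits iteratively via d_i = x_i mod 11, x_{i+1} = (x_i − d_i)/11. The first 5 digits are (1, 0, 10, 5, 0).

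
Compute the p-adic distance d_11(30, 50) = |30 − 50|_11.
d_11(30, 50) = 1

Step 1 — x − y = 30 − 50 = -20. Step 2 — v_11(-20) = 0 (factor: -20 = −(11^0 · 20); the sign does not affect v_p). Step 3 — |x − y|_11 = 11^{0} = 1.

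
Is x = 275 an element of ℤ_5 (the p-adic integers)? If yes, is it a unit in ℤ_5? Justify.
x ∈ ℤ_5 but not a unit; v_5(x) = 2 > 0

ℤ_5 = {x ∈ ℚ_5 : v_5(x) ≥ 0} and ℤ_5^× = {x ∈ ℤ_5 : v_5(x) = 0}. Here v_5(275) = v_5(num) − v_5(den) = 2; compare against these criteria.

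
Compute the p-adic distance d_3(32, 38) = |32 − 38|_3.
d_3(32, 38) = 1/3

Step 1 — x − y = 32 − 38 = -6. Step 2 — v_3(-6) = 1 (factor: -6 = −(3^1 · 2); the sign does not affect v_p). Step 3 — |x − y|_3 = 3^{-1} = 1/3.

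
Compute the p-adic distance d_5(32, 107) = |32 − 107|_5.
d_5(32, 107) = 1/25

Step 1 — x − y = 32 − 107 = -75. Step 2 — v_5(-75) = 2 (factor: -75 = −(5^2 · 3); the sign does not affect v_p). Step 3 — |x − y|_5 = 5^{-2} = 1/25.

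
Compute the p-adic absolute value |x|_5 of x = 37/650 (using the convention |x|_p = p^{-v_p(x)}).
|37/650|_5 = 25

Step 1 — compute v_5(x) by factoring powers of 5 out of the numerator and denominator: v_5(37/650) = -2. Step 2 — apply |x|_p = p^{-v_p(x)} = 5^{2} = 25.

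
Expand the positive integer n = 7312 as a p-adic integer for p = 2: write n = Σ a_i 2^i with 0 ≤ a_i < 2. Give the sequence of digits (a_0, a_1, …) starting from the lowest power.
(a_0, a_1, …) = (0, 0, 0, 0, 1, 0, 0, 1, 0, 0, 1, 1, 1)

Repeated division by 2 gives the digits low-to-high: 7312 = 1·2^4 + 1·2^7 + 1·2^10 + 1·2^11 + 1·2^12. Digit sequence: (0, 0, 0, 0, 1, 0, 0, 1, 0, 0, 1, 1, 1).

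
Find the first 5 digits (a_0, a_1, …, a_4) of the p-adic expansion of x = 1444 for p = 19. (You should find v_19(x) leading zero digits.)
(a_0, …, a_4) = (0, 0, 4, 0, 0)

v_19(1444) = 2, so a_0 = ... = a_1 = 0. Factor out: x = 19^2 · u with u = 4 a unit in ℤ_19. Expand u iteratively via a_{v+i} = u_i mod 19, u_{i+1} = (u_i − a_{v+i})/19:
  u_0 = 4;  a_2 = 4;  u_1 = (u_0 − 4)/19 = 0
  u_1 = 0;  a_3 = 0;  u_2 = (u_1 − 0)/19 = 0
  u_2 = 0;  a_4 = 0;  u_3 = (u_2 − 0)/19 = 0
Digits: (0, 0, 4, 0, 0).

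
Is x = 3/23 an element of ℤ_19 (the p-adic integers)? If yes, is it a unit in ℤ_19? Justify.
x ∈ ℤ_19^× (unit); v_19(x) = 0

ℤ_19 = {x ∈ ℚ_19 : v_19(x) ≥ 0} and ℤ_19^× = {x ∈ ℤ_19 : v_19(x) = 0}. Here v_19(3/23) = v_19(num) − v_19(den) = 0; compare against these criteria.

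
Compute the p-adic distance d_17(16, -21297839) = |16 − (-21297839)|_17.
d_17(16, -21297839) = 1/1419857

Step 1 — x − y = 16 − (-21297839) = 21297855. Step 2 — v_17(21297855) = 5 (factor: 21297855 = (17^5 · 15); the sign does not affect v_p). Step 3 — |x − y|_17 = 17^{-5} = 1/1419857.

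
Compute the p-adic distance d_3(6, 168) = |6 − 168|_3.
d_3(6, 168) = 1/81

Step 1 — x − y = 6 − 168 = -162. Step 2 — v_3(-162) = 4 (factor: -162 = −(3^4 · 2); the sign does not affect v_p). Step 3 — |x − y|_3 = 3^{-4} = 1/81.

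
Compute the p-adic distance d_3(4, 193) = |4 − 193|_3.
d_3(4, 193) = 1/27

Step 1 — x − y = 4 − 193 = -189. Step 2 — v_3(-189) = 3 (factor: -189 = −(3^3 · 7); the sign does not affect v_p). Step 3 — |x − y|_3 = 3^{-3} = 1/27.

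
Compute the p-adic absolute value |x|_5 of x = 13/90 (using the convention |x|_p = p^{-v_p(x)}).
|13/90|_5 = 5

Step 1 — compute v_5(x) by factoring powers of 5 out of the numerator and denominator: v_5(13/90) = -1. Step 2 — apply |x|_p = p^{-v_p(x)} = 5^{1} = 5.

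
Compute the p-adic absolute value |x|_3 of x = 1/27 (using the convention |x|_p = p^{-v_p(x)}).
|1/27|_3 = 27

Step 1 — compute v_3(x) by factoring powers of 3 out of the numerator and denominator: v_3(1/27) = -3. Step 2 — apply |x|_p = p^{-v_p(x)} = 3^{3} = 27.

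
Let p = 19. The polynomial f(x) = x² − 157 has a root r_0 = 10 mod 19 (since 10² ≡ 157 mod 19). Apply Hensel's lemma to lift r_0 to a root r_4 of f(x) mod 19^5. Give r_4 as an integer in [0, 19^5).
r_4 = 1744780 (mod 2476099)

Hensel's recurrence: r_{i+1} = r_i − f(r_i)·(f′(r_i))^{-1} mod 19^{i+2}, with f′(x) = 2x. Iterate:
  r_0 = 10 (mod 19)
  r_1 = 67 (mod 361)
  r_2 = 2594 (mod 6859)
  r_3 = 50607 (mod 130321)
  r_4 = 1744780 (mod 2476099)
Final: r_4 = 1744780, and one checks f(r_4) ≡ 0 mod 19^5.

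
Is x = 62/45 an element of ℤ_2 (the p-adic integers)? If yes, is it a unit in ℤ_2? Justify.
x ∈ ℤ_2 but not a unit; v_2(x) = 1 > 0

ℤ_2 = {x ∈ ℚ_2 : v_2(x) ≥ 0} and ℤ_2^× = {x ∈ ℤ_2 : v_2(x) = 0}. Here v_2(62/45) = v_2(num) − v_2(den) = 1; compare against these criteria.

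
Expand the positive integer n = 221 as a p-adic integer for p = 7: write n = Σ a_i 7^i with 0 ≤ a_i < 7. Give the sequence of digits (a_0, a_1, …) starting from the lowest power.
(a_0, a_1, …) = (4, 3, 4)

Repeated division by 7 gives the digits low-to-high: 221 = 4 + 3·7^1 + 4·7^2. Digit sequence: (4, 3, 4).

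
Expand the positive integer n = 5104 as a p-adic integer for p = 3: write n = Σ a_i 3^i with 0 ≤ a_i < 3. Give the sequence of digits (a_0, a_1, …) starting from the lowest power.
(a_0, a_1, …) = (1, 0, 0, 0, 0, 0, 1, 2)

Repeated division by 3 gives the digits low-to-high: 5104 = 1 + 1·3^6 + 2·3^7. Digit sequence: (1, 0, 0, 0, 0, 0, 1, 2).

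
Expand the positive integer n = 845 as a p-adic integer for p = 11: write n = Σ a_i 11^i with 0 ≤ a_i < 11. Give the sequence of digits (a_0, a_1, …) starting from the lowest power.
(a_0, a_1, …) = (9, 10, 6)

Repeated division by 11 gives the digits low-to-high: 845 = 9 + 10·11^1 + 6·11^2. Digit sequence: (9, 10, 6).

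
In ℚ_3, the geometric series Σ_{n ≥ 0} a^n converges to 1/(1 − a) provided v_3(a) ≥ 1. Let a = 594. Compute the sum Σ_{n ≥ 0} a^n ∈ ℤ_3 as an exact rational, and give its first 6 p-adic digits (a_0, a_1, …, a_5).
Σ a^n = 1/(1 − a) = -1/593;  first 6 digits = (1, 0, 0, 1, 1, 2)

v_3(a) = 3 ≥ 1, so the series converges in ℤ_3 to 1/(1 − a) = 1/(1 − 594) = -1/593. Expand this rational in ℤ_3: compute digits iteratively via d_i = x_i mod 3, x_{i+1} = (x_i − d_i)/3. The first 6 digits are (1, 0, 0, 1, 1, 2).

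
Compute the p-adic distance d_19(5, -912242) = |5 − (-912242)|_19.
d_19(5, -912242) = 1/130321

Step 1 — x − y = 5 − (-912242) = 912247. Step 2 — v_19(912247) = 4 (factor: 912247 = (19^4 · 7); the sign does not affect v_p). Step 3 — |x − y|_19 = 19^{-4} = 1/130321.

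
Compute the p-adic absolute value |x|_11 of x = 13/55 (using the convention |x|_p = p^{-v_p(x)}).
|13/55|_11 = 11

Step 1 — compute v_11(x) by factoring powers of 11 out of the numerator and denominator: v_11(13/55) = -1. Step 2 — apply |x|_p = p^{-v_p(x)} = 11^{1} = 11.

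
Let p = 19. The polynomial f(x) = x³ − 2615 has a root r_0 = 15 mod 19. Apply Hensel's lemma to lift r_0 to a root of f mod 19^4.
r_3 = 47591 (mod 130321)

Hensel: r_{i+1} = r_i − f(r_i)/f′(r_i) mod 19^{i+2}, where f′(x) = 3x². Iterate:
  r_0 = 15 (mod 19)
  r_1 = 300 (mod 361)
  r_2 = 6437 (mod 6859)
  r_3 = 47591 (mod 130321)
Final: r = 47591 with f(r) ≡ 0 mod 19^4.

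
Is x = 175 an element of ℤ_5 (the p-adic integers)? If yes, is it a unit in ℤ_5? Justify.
x ∈ ℤ_5 but not a unit; v_5(x) = 2 > 0

ℤ_5 = {x ∈ ℚ_5 : v_5(x) ≥ 0} and ℤ_5^× = {x ∈ ℤ_5 : v_5(x) = 0}. Here v_5(175) = v_5(num) − v_5(den) = 2; compare against these criteria.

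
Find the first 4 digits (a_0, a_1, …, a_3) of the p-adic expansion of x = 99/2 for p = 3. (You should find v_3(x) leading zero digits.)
(a_0, …, a_3) = (0, 0, 1, 0)

v_3(99/2) = 2, so a_0 = ... = a_1 = 0. Factor out: x = 3^2 · u with u = 11/2 a unit in ℤ_3. Expand u iteratively via a_{v+i} = u_i mod 3, u_{i+1} = (u_i − a_{v+i})/3:
  u_0 = 11/2;  a_2 = 1;  u_1 = (u_0 − 1)/3 = 3/2
  u_1 = 3/2;  a_3 = 0;  u_2 = (u_1 − 0)/3 = 1/2
Digits: (0, 0, 1, 0).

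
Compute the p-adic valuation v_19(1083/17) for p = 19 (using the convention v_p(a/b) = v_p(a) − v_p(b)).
v_19(1083/17) = 2

Factor powers of 19 from the numerator and denominator of the reduced fraction: 1083 = 19^2 · 3 and 17 = 19^0 · 17. Apply v_p(a/b) = v_p(a) − v_p(b): v_19(1083/17) = 2 − 0 = 2.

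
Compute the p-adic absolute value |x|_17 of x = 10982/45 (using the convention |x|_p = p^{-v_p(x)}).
|10982/45|_17 = 1/289

Step 1 — compute v_17(x) by factoring powers of 17 out of the numerator and denominator: v_17(10982/45) = 2. Step 2 — apply |x|_p = p^{-v_p(x)} = 17^{-2} = 1/289.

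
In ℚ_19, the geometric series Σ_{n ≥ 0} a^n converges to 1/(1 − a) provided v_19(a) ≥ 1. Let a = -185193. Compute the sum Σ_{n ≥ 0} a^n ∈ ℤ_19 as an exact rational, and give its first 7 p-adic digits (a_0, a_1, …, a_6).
Σ a^n = 1/(1 − a) = 1/185194;  first 7 digits = (1, 0, 0, 11, 17, 18, 6)

v_19(a) = 3 ≥ 1, so the series converges in ℤ_19 to 1/(1 − a) = 1/(1 − (-185193)) = 1/185194. Expand this rational in ℤ_19: compute digits iteratively via d_i = x_i mod 19, x_{i+1} = (x_i − d_i)/19. The first 7 digits are (1, 0, 0, 11, 17, 18, 6).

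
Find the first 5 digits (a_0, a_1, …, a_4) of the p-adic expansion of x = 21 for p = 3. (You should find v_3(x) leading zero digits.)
(a_0, …, a_4) = (0, 1, 2, 0, 0)

v_3(21) = 1, so a_0 = ... = a_0 = 0. Factor out: x = 3^1 · u with u = 7 a unit in ℤ_3. Expand u iteratively via a_{v+i} = u_i mod 3, u_{i+1} = (u_i − a_{v+i})/3:
  u_0 = 7;  a_1 = 1;  u_1 = (u_0 − 1)/3 = 2
  u_1 = 2;  a_2 = 2;  u_2 = (u_1 − 2)/3 = 0
  u_2 = 0;  a_3 = 0;  u_3 = (u_2 − 0)/3 = 0
  u_3 = 0;  a_4 = 0;  u_4 = (u_3 − 0)/3 = 0
Digits: (0, 1, 2, 0, 0).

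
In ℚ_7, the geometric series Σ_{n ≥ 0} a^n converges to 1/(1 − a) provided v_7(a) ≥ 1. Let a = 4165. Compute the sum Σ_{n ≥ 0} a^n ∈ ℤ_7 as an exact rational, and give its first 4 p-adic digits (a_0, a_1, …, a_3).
Σ a^n = 1/(1 − a) = -1/4164;  first 4 digits = (1, 0, 1, 5)

v_7(a) = 2 ≥ 1, so the series converges in ℤ_7 to 1/(1 − a) = 1/(1 − 4165) = -1/4164. Expand this rational in ℤ_7: compute digits iteratively via d_i = x_i mod 7, x_{i+1} = (x_i − d_i)/7. The first 4 digits are (1, 0, 1, 5).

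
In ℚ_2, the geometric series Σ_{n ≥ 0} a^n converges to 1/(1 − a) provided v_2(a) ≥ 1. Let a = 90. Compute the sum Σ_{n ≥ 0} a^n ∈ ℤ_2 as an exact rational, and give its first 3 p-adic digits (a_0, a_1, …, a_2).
Σ a^n = 1/(1 − a) = -1/89;  first 3 digits = (1, 1, 1)

v_2(a) = 1 ≥ 1, so the series converges in ℤ_2 to 1/(1 − a) = 1/(1 − 90) = -1/89. Expand this rational in ℤ_2: compute digits iteratively via d_i = x_i mod 2, x_{i+1} = (x_i − d_i)/2. The first 3 digits are (1, 1, 1).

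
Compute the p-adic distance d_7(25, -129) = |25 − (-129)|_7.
d_7(25, -129) = 1/7

Step 1 — x − y = 25 − (-129) = 154. Step 2 — v_7(154) = 1 (factor: 154 = (7^1 · 22); the sign does not affect v_p). Step 3 — |x − y|_7 = 7^{-1} = 1/7.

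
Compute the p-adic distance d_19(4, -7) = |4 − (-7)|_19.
d_19(4, -7) = 1

Step 1 — x − y = 4 − (-7) = 11. Step 2 — v_19(11) = 0 (factor: 11 = (19^0 · 11); the sign does not affect v_p). Step 3 — |x − y|_19 = 19^{0} = 1.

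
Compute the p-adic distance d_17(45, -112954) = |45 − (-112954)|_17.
d_17(45, -112954) = 1/4913

Step 1 — x − y = 45 − (-112954) = 112999. Step 2 — v_17(112999) = 3 (factor: 112999 = (17^3 · 23); the sign does not affect v_p). Step 3 — |x − y|_17 = 17^{-3} = 1/4913.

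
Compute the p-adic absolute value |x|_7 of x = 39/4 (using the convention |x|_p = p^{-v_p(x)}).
|39/4|_7 = 1

Step 1 — compute v_7(x) by factoring powers of 7 out of the numerator and denominator: v_7(39/4) = 0. Step 2 — apply |x|_p = p^{-v_p(x)} = 7^{0} = 1.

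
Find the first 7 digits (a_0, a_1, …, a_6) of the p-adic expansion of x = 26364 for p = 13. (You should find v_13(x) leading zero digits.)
(a_0, …, a_6) = (0, 0, 0, 12, 0, 0, 0)

v_13(26364) = 3, so a_0 = ... = a_2 = 0. Factor out: x = 13^3 · u with u = 12 a unit in ℤ_13. Expand u iteratively via a_{v+i} = u_i mod 13, u_{i+1} = (u_i − a_{v+i})/13:
  u_0 = 12;  a_3 = 12;  u_1 = (u_0 − 12)/13 = 0
  u_1 = 0;  a_4 = 0;  u_2 = (u_1 − 0)/13 = 0
  u_2 = 0;  a_5 = 0;  u_3 = (u_2 − 0)/13 = 0
  u_3 = 0;  a_6 = 0;  u_4 = (u_3 − 0)/13 = 0
Digits: (0, 0, 0, 12, 0, 0, 0).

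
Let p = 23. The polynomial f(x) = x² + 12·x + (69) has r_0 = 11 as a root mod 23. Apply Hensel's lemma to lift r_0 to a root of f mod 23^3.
r_2 = 10706 (mod 12167)

Hensel: r_{i+1} = r_i − f(r_i)·(f′(r_i))^{-1} mod 23^{i+2}, f′(x) = 2x + 12. Iterate:
  r_0 = 11 (mod 23)
  r_1 = 126 (mod 529)
  r_2 = 10706 (mod 12167)
Final: r = 10706 satisfies f(r) ≡ 0 mod 23^3.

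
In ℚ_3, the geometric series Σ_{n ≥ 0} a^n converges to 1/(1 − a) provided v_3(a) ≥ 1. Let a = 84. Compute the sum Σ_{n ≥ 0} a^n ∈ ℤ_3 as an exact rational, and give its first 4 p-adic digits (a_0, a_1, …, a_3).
Σ a^n = 1/(1 − a) = -1/83;  first 4 digits = (1, 1, 1, 1)

v_3(a) = 1 ≥ 1, so the series converges in ℤ_3 to 1/(1 − a) = 1/(1 − 84) = -1/83. Expand this rational in ℤ_3: compute digits iteratively via d_i = x_i mod 3, x_{i+1} = (x_i − d_i)/3. The first 4 digits are (1, 1, 1, 1).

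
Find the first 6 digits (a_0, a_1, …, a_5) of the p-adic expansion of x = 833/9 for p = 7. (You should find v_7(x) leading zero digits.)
(a_0, …, a_5) = (0, 0, 5, 5, 0, 3)

v_7(833/9) = 2, so a_0 = ... = a_1 = 0. Factor out: x = 7^2 · u with u = 17/9 a unit in ℤ_7. Expand u iteratively via a_{v+i} = u_i mod 7, u_{i+1} = (u_i − a_{v+i})/7:
  u_0 = 17/9;  a_2 = 5;  u_1 = (u_0 − 5)/7 = -4/9
  u_1 = -4/9;  a_3 = 5;  u_2 = (u_1 − 5)/7 = -7/9
  u_2 = -7/9;  a_4 = 0;  u_3 = (u_2 − 0)/7 = -1/9
  u_3 = -1/9;  a_5 = 3;  u_4 = (u_3 − 3)/7 = -4/9
Digits: (0, 0, 5, 5, 0, 3).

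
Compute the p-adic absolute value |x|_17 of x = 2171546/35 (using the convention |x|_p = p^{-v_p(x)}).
|2171546/35|_17 = 1/83521

Step 1 — compute v_17(x) by factoring powers of 17 out of the numerator and denominator: v_17(2171546/35) = 4. Step 2 — apply |x|_p = p^{-v_p(x)} = 17^{-4} = 1/83521.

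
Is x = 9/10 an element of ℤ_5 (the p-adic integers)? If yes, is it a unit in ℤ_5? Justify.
x ∉ ℤ_5 (v_5(x) = -1 < 0)

ℤ_5 = {x ∈ ℚ_5 : v_5(x) ≥ 0} and ℤ_5^× = {x ∈ ℤ_5 : v_5(x) = 0}. Here v_5(9/10) = v_5(num) − v_5(den) = -1; compare against these criteria.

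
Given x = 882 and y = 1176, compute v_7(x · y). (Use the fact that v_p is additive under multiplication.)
v_7(1037232) = 4

v_p(x) = 2 (factor: 882 = 7^2 · 18); v_p(y) = 2 (factor: 1176 = 7^2 · 24). Additivity: v_p(xy) = v_p(x) + v_p(y) = 2 + 2 = 4. (Direct check: xy = 1037232 = 7^4 · (432).)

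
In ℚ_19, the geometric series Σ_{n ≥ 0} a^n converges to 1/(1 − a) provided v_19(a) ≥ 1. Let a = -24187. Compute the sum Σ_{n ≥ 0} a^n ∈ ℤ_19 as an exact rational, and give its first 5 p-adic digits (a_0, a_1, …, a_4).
Σ a^n = 1/(1 − a) = 1/24188;  first 5 digits = (1, 0, 9, 15, 4)

v_19(a) = 2 ≥ 1, so the series converges in ℤ_19 to 1/(1 − a) = 1/(1 − (-24187)) = 1/24188. Expand this rational in ℤ_19: compute digits iteratively via d_i = x_i mod 19, x_{i+1} = (x_i − d_i)/19. The first 5 digits are (1, 0, 9, 15, 4).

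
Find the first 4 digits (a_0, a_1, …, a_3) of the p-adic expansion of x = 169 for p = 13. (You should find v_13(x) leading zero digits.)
(a_0, …, a_3) = (0, 0, 1, 0)

v_13(169) = 2, so a_0 = ... = a_1 = 0. Factor out: x = 13^2 · u with u = 1 a unit in ℤ_13. Expand u iteratively via a_{v+i} = u_i mod 13, u_{i+1} = (u_i − a_{v+i})/13:
  u_0 = 1;  a_2 = 1;  u_1 = (u_0 − 1)/13 = 0
  u_1 = 0;  a_3 = 0;  u_2 = (u_1 − 0)/13 = 0
Digits: (0, 0, 1, 0).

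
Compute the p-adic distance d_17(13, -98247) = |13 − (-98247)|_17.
d_17(13, -98247) = 1/4913

Step 1 — x − y = 13 − (-98247) = 98260. Step 2 — v_17(98260) = 3 (factor: 98260 = (17^3 · 20); the sign does not affect v_p). Step 3 — |x − y|_17 = 17^{-3} = 1/4913.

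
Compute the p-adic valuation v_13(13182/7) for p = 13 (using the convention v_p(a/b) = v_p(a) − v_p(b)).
v_13(13182/7) = 3

Factor powers of 13 from the numerator and denominator of the reduced fraction: 13182 = 13^3 · 6 and 7 = 13^0 · 7. Apply v_p(a/b) = v_p(a) − v_p(b): v_13(13182/7) = 3 − 0 = 3.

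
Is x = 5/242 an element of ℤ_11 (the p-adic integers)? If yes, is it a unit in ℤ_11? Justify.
x ∉ ℤ_11 (v_11(x) = -2 < 0)

ℤ_11 = {x ∈ ℚ_11 : v_11(x) ≥ 0} and ℤ_11^× = {x ∈ ℤ_11 : v_11(x) = 0}. Here v_11(5/242) = v_11(num) − v_11(den) = -2; compare against these criteria.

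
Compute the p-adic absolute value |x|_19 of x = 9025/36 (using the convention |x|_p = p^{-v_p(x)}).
|9025/36|_19 = 1/361

Step 1 — compute v_19(x) by factoring powers of 19 out of the numerator and denominator: v_19(9025/36) = 2. Step 2 — apply |x|_p = p^{-v_p(x)} = 19^{-2} = 1/361.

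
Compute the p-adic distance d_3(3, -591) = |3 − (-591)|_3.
d_3(3, -591) = 1/27

Step 1 — x − y = 3 − (-591) = 594. Step 2 — v_3(594) = 3 (factor: 594 = (3^3 · 22); the sign does not affect v_p). Step 3 — |x − y|_3 = 3^{-3} = 1/27.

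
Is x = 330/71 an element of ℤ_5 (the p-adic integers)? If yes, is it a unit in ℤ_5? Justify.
x ∈ ℤ_5 but not a unit; v_5(x) = 1 > 0

ℤ_5 = {x ∈ ℚ_5 : v_5(x) ≥ 0} and ℤ_5^× = {x ∈ ℤ_5 : v_5(x) = 0}. Here v_5(330/71) = v_5(num) − v_5(den) = 1; compare against these criteria.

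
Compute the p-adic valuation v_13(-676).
v_13(-676) = 2

v_13(n) is the largest exponent k such that 13^k divides n. Factor out: -676 = -13^2 · 4. (Sign doesn't affect v_p.) So v_13(-676) = 2.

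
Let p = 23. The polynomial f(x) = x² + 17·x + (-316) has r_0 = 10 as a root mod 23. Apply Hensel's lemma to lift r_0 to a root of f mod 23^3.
r_2 = 9762 (mod 12167)

Hensel: r_{i+1} = r_i − f(r_i)·(f′(r_i))^{-1} mod 23^{i+2}, f′(x) = 2x + 17. Iterate:
  r_0 = 10 (mod 23)
  r_1 = 240 (mod 529)
  r_2 = 9762 (mod 12167)
Final: r = 9762 satisfies f(r) ≡ 0 mod 23^3.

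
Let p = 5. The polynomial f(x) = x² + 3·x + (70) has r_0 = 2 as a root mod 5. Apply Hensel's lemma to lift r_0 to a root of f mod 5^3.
r_2 = 12 (mod 125)

Hensel: r_{i+1} = r_i − f(r_i)·(f′(r_i))^{-1} mod 5^{i+2}, f′(x) = 2x + 3. Iterate:
  r_0 = 2 (mod 5)
  r_1 = 12 (mod 25)
  r_2 = 12 (mod 125)
Final: r = 12 satisfies f(r) ≡ 0 mod 5^3.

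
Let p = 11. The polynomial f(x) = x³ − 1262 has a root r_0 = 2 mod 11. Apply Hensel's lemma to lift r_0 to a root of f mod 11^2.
r_1 = 46 (mod 121)

Hensel: r_{i+1} = r_i − f(r_i)/f′(r_i) mod 11^{i+2}, where f′(x) = 3x². Iterate:
  r_0 = 2 (mod 11)
  r_1 = 46 (mod 121)
Final: r = 46 with f(r) ≡ 0 mod 11^2.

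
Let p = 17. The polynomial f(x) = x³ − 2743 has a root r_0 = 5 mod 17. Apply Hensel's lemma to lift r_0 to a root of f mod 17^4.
r_3 = 28990 (mod 83521)

Hensel: r_{i+1} = r_i − f(r_i)/f′(r_i) mod 17^{i+2}, where f′(x) = 3x². Iterate:
  r_0 = 5 (mod 17)
  r_1 = 90 (mod 289)
  r_2 = 4425 (mod 4913)
  r_3 = 28990 (mod 83521)
Final: r = 28990 with f(r) ≡ 0 mod 17^4.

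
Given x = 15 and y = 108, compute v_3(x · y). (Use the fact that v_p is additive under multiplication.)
v_3(1620) = 4

v_p(x) = 1 (factor: 15 = 3^1 · 5); v_p(y) = 3 (factor: 108 = 3^3 · 4). Additivity: v_p(xy) = v_p(x) + v_p(y) = 1 + 3 = 4. (Direct check: xy = 1620 = 3^4 · (20).)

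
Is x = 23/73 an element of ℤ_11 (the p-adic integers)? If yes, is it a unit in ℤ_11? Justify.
x ∈ ℤ_11^× (unit); v_11(x) = 0

ℤ_11 = {x ∈ ℚ_11 : v_11(x) ≥ 0} and ℤ_11^× = {x ∈ ℤ_11 : v_11(x) = 0}. Here v_11(23/73) = v_11(num) − v_11(den) = 0; compare against these criteria.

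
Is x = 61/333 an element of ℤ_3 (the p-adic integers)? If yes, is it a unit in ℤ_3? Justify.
x ∉ ℤ_3 (v_3(x) = -2 < 0)

ℤ_3 = {x ∈ ℚ_3 : v_3(x) ≥ 0} and ℤ_3^× = {x ∈ ℤ_3 : v_3(x) = 0}. Here v_3(61/333) = v_3(num) − v_3(den) = -2; compare against these criteria.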